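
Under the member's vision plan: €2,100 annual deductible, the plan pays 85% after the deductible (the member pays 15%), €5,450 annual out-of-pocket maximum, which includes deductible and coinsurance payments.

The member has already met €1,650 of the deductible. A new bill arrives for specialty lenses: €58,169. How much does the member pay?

Remaining deductible: €2,100 − €1,650 = €450.
After the €450 deductible portion, €58,169 − €450 = €57,719 is subject to coinsurance.
Member's 15% share of €57,719 is €8,657.85.
That puts the member's cost at €450 + €8,657.85 = €9,107.85 before any cap.
Year-to-date out-of-pocket would reach €1,650 + €9,107.85 = €10,757.85, above the €5,450 maximum, so the member pays only €5,450 − €1,650 = €3,800.

€3,800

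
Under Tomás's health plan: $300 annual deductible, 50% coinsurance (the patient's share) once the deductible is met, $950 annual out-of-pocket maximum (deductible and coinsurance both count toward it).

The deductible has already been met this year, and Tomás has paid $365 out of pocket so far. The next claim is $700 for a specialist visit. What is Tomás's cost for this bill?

The deductible is already satisfied, so the full bill goes to coinsurance.
Patient's 50% share of $700 is $350.
Total out-of-pocket so far would be $365 + $350 = $715, below the $950 cap — no reduction.

$350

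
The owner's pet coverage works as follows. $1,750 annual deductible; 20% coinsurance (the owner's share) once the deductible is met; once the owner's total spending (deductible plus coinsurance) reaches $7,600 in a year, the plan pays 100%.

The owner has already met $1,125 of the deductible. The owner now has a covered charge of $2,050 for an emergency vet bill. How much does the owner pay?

$910

Deductible still to meet: $1,750 − $1,125 = $625.
That leaves $2,050 − $625 = $1,425 for coinsurance.
20% of $1,425 = $285 falls to the owner.
That puts the owner's cost at $625 + $285 = $910 before any cap.
Total out-of-pocket so far would be $1,125 + $910 = $2,035, below the $7,600 cap — no reduction.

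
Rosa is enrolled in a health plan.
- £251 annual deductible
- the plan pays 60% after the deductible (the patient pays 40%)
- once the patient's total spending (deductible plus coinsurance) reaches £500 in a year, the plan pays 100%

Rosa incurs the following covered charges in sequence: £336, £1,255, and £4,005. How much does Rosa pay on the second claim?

£215

Claim 1 — £336: £251 to deductible, leaving £85; 40% of £85 = £34. Cost to patient: £285. OOP to date £285.
Claim 2 — £1,255: deductible already satisfied, so patient's share is 40% × £1,255 = £502. OOP would hit £787 > £500, so the cap limits the patient to £500 − £285 = £215.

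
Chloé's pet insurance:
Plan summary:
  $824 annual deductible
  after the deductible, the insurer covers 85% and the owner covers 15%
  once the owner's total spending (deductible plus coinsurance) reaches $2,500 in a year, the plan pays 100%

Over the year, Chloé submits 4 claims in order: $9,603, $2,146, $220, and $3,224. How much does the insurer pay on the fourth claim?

Bill 1, $9,603: $824 finishes the deductible; $8,779 goes to coinsurance; 15% of $8,779 = $1,316.85. Owner owes $2,140.85 (running OOP $2,140.85). Plan pays $9,603 − $2,140.85 = $7,462.15.
Bill 2, $2,146: 15% coinsurance on $2,146 = $321.90. Owner pays $321.90; OOP now $2,462.75. Plan pays $2,146 − $321.90 = $1,824.10.
Bill 3, $220: 15% coinsurance on $220 = $33. Cost to owner: $33. OOP to date $2,495.75. Plan pays $220 − $33 = $187.
Bill 4, $3,224: 15% coinsurance on $3,224 = $483.60. Adding that to $2,495.75 gives $2,979.35, past the $2,500 cap; owner pays only $2,500 − $2,495.75 = $4.25. Plan pays $3,224 − $4.25 = $3,219.75.

$3,219.75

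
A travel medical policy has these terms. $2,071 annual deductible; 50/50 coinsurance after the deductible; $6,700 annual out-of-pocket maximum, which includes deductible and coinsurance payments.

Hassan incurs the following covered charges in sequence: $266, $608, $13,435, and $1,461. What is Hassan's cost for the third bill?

$5,826

Claim 1 ($266): all of it applies to the deductible. Traveler owes $266 (running OOP $266).
Claim 2 ($608): entire amount goes to the deductible. Cost to traveler: $608. OOP to date $874.
Claim 3 ($13,435): $1,197 to deductible, leaving $12,238; 50% of $12,238 = $6,119. Deductible plus coinsurance: $1,197 + $6,119 = $7,316. Adding that to $874 gives $8,190, past the $6,700 cap; traveler pays only $6,700 − $874 = $5,826.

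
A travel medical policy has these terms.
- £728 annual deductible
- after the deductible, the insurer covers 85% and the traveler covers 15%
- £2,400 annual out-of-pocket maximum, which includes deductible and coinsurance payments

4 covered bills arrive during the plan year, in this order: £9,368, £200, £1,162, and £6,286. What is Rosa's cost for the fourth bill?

£171.70

Claim 1 (£9,368): £728 to deductible, leaving £8,640; 15% of £8,640 = £1,296. Cost to traveler: £2,024. OOP to date £2,024.
Claim 2 (£200): deductible already satisfied, so traveler's share is 15% × £200 = £30. Traveler owes £30 (running OOP £2,054).
Claim 3 (£1,162): 15% coinsurance on £1,162 = £174.30. Traveler pays £174.30; OOP now £2,228.30.
Claim 4 (£6,286): deductible already satisfied, so traveler's share is 15% × £6,286 = £942.90. OOP would hit £3,171.20 > £2,400, so the cap limits the traveler to £2,400 − £2,228.30 = £171.70.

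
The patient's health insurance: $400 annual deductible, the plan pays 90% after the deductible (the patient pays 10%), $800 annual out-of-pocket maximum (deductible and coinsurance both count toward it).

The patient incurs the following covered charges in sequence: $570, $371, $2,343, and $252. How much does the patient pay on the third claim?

$234.30

Claim 1 — $570: $400 finishes the deductible; $170 goes to coinsurance; coinsurance $170 × 10% = $17. Patient pays $417; OOP now $417.
Claim 2 — $371: 10% coinsurance on $371 = $37.10. Cost to patient: $37.10. OOP to date $454.10.
Claim 3 — $2,343: deductible already satisfied, so patient's share is 10% × $2,343 = $234.30. Patient pays $234.30; OOP now $688.40.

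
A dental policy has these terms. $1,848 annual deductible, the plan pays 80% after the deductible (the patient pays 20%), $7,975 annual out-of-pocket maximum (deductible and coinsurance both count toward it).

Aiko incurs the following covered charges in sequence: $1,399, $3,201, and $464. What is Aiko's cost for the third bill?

Claim 1 ($1,399): fully absorbed by the deductible. Patient pays $1,399; OOP now $1,399.
Claim 2 ($3,201): deductible takes $449, $2,752 remains; 20% of $2,752 = $550.40. Patient owes $999.40 (running OOP $2,398.40).
Claim 3 ($464): deductible already satisfied, so patient's share is 20% × $464 = $92.80. Patient pays $92.80; OOP now $2,491.20.

$92.80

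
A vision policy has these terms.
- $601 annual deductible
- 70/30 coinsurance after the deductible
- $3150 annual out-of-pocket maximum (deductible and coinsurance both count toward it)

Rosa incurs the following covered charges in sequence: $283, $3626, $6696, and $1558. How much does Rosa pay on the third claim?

$1556.60

#1 ($283): fully absorbed by the deductible. Cost to member: $283. OOP to date $283.
#2 ($3626): deductible takes $318, $3308 remains; coinsurance $3308 × 30% = $992.40. Member pays $1310.40; OOP now $1593.40.
#3 ($6696): 30% coinsurance on $6696 = $2008.80. Adding that to $1593.40 gives $3602.20, past the $3150 cap; member pays only $3150 − $1593.40 = $1556.60.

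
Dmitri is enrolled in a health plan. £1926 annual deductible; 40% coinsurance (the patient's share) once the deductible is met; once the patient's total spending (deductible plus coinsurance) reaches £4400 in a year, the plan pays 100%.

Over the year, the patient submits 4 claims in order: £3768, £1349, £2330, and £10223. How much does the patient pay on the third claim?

£932

Claim 1 (£3768): deductible takes £1926, £1842 remains; 40% of £1842 = £736.80. Patient pays £2662.80; OOP now £2662.80.
Claim 2 (£1349): 40% coinsurance on £1349 = £539.60. Patient pays £539.60; OOP now £3202.40.
Claim 3 (£2330): deductible already satisfied, so patient's share is 40% × £2330 = £932. Patient owes £932 (running OOP £4134.40).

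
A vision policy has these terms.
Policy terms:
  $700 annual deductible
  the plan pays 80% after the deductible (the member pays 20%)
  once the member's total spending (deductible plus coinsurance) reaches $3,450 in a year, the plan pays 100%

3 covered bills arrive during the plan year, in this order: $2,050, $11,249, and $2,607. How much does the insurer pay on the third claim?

Claim 1 ($2,050): $700 to deductible, leaving $1,350; coinsurance $1,350 × 20% = $270. Member pays $970; OOP now $970. Plan pays $2,050 − $970 = $1,080.
Claim 2 ($11,249): deductible met; 20% of $11,249 = $2,249.80. Member owes $2,249.80 (running OOP $3,219.80). Plan pays $11,249 − $2,249.80 = $8,999.20.
Claim 3 ($2,607): 20% coinsurance on $2,607 = $521.40. OOP would hit $3,741.20 > $3,450, so the cap limits the member to $3,450 − $3,219.80 = $230.20. Plan pays $2,607 − $230.20 = $2,376.80.

$2,376.80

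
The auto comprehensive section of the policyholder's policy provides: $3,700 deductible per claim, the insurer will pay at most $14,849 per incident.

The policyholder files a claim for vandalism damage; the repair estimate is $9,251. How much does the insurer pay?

$5,551

Subtract the deductible: $9,251 − $3,700 = $5,551.
$5,551 is within the $14,849 limit, so the insurer pays $5,551.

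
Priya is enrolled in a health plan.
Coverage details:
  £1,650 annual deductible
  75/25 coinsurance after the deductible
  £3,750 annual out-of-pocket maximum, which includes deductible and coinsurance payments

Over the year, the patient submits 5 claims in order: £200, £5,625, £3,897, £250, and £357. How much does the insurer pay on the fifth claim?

£337.50

Claim 1 — £200: all of it applies to the deductible. Patient pays £200; OOP now £200. Insurer: £200 − £200 = £0.
Claim 2 — £5,625: £1,450 finishes the deductible; £4,175 goes to coinsurance; patient's 25% is £1,043.75. Cost to patient: £2,493.75. OOP to date £2,693.75. Plan pays £5,625 − £2,493.75 = £3,131.25.
Claim 3 — £3,897: deductible already satisfied, so patient's share is 25% × £3,897 = £974.25. Patient owes £974.25 (running OOP £3,668). Insurer: £3,897 − £974.25 = £2,922.75.
Claim 4 — £250: deductible already satisfied, so patient's share is 25% × £250 = £62.50. Patient pays £62.50; OOP now £3,730.50. Insurer: £250 − £62.50 = £187.50.
Claim 5 — £357: deductible met; 25% of £357 = £89.25. Adding that to £3,730.50 gives £3,819.75, past the £3,750 cap; patient pays only £3,750 − £3,730.50 = £19.50. Insurer: £357 − £19.50 = £337.50.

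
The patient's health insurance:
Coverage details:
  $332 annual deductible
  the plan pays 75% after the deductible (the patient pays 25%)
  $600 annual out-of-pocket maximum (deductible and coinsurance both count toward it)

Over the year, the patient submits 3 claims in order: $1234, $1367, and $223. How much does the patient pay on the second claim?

Claim 1 ($1234): deductible takes $332, $902 remains; 25% of $902 = $225.50. Patient owes $557.50 (running OOP $557.50).
Claim 2 ($1367): 25% coinsurance on $1367 = $341.75. That would push OOP to $899.25, over the $600 cap, so patient pays $600 − $557.50 = $42.50.

$42.50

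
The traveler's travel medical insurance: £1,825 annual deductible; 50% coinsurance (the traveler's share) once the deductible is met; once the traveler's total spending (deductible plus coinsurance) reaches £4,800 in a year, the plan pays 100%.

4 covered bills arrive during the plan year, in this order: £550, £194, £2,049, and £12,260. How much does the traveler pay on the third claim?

£1,565

Claim 1 — £550: all of it applies to the deductible. Cost to traveler: £550. OOP to date £550.
Claim 2 — £194: fully absorbed by the deductible. Cost to traveler: £194. OOP to date £744.
Claim 3 — £2,049: deductible takes £1,081, £968 remains; coinsurance £968 × 50% = £484. Cost to traveler: £1,565. OOP to date £2,309.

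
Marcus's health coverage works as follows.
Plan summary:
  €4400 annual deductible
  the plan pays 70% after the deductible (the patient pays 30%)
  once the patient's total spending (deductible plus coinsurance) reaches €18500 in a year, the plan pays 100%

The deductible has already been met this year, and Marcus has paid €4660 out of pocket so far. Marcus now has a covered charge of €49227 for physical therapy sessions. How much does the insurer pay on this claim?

The deductible is already satisfied, so the full bill goes to coinsurance.
30% of €49227 = €14768.10 falls to the patient.
Adding €14768.10 to the €4660 already spent would give €19428.10, which exceeds the €18500 cap; the patient pays just €18500 − €4660 = €13840.
The insurer covers the remainder: €49227 − €13840 = €35387.

€35387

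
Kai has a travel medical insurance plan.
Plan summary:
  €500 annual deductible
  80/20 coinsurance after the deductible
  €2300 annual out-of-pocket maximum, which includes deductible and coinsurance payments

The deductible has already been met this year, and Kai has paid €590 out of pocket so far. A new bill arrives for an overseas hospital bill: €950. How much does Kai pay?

The deductible is already satisfied, so the full bill goes to coinsurance.
20% of €950 = €190 falls to the traveler.
Total out-of-pocket so far would be €590 + €190 = €780, below the €2300 cap — no reduction.

€190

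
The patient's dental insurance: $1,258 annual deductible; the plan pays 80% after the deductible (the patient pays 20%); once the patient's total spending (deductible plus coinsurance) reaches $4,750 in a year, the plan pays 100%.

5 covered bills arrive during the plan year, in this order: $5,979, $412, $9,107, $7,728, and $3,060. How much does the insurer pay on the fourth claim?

Claim 1 — $5,979: $1,258 finishes the deductible; $4,721 goes to coinsurance; patient's 20% is $944.20. Cost to patient: $2,202.20. OOP to date $2,202.20. Insurer: $5,979 − $2,202.20 = $3,776.80.
Claim 2 — $412: deductible met; 20% of $412 = $82.40. Cost to patient: $82.40. OOP to date $2,284.60. Insurer: $412 − $82.40 = $329.60.
Claim 3 — $9,107: 20% coinsurance on $9,107 = $1,821.40. Patient owes $1,821.40 (running OOP $4,106). Insurer: $9,107 − $1,821.40 = $7,285.60.
Claim 4 — $7,728: deductible met; 20% of $7,728 = $1,545.60. That would push OOP to $5,651.60, over the $4,750 cap, so patient pays $4,750 − $4,106 = $644. Insurer: $7,728 − $644 = $7,084.

$7,084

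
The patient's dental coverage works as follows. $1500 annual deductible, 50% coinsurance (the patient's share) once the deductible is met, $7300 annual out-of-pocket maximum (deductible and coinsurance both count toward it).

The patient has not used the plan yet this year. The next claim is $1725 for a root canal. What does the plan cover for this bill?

Deductible not yet touched, so the first $1500 of the bill goes to the deductible.
After the $1500 deductible portion, $1725 − $1500 = $225 is subject to coinsurance.
Patient's 50% share of $225 is $112.50.
So the patient owes $1500 + $112.50 = $1612.50 before any cap.
Cumulative spending $0 + $1612.50 = $1612.50 stays under the $7300 maximum.
The insurer covers the remainder: $1725 − $1612.50 = $112.50.

$112.50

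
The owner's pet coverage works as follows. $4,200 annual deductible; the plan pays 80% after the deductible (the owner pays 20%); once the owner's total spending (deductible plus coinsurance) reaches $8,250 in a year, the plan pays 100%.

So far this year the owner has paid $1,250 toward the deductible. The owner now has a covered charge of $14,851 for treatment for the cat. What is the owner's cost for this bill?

$5,330.20

$1,250 of the $4,200 deductible is already met, leaving $2,950.
The remaining $11,901 (= $14,851 − $2,950) moves to coinsurance.
20% of $11,901 = $2,380.20 falls to the owner.
Owner responsibility before any cap: $2,950 + $2,380.20 = $5,330.20.
Total out-of-pocket so far would be $1,250 + $5,330.20 = $6,580.20, below the $8,250 cap — no reduction.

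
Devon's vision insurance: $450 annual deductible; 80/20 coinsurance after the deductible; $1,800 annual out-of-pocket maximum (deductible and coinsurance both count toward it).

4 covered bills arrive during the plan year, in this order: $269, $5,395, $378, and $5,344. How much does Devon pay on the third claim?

$75.60

Claim 1 — $269: all of it applies to the deductible. Cost to member: $269. OOP to date $269.
Claim 2 — $5,395: deductible takes $181, $5,214 remains; 20% of $5,214 = $1,042.80. Member pays $1,223.80; OOP now $1,492.80.
Claim 3 — $378: deductible already satisfied, so member's share is 20% × $378 = $75.60. Member pays $75.60; OOP now $1,568.40.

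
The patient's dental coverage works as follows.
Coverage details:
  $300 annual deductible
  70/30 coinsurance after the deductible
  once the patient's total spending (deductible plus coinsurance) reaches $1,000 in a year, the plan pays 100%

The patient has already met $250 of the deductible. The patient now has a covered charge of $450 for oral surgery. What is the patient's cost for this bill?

$170

Deductible still to meet: $300 − $250 = $50.
The remaining $400 (= $450 − $50) moves to coinsurance.
Patient's 30% share of $400 is $120.
That puts the patient's cost at $50 + $120 = $170 before any cap.
Year-to-date out-of-pocket becomes $250 + $170 = $420, still under the $1,000 maximum, so no cap applies.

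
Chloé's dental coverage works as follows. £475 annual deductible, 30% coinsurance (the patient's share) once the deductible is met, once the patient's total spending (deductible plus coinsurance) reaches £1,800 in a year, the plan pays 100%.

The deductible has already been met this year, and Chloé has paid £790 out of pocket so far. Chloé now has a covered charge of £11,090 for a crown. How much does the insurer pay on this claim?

The deductible is already satisfied, so the full bill goes to coinsurance.
Coinsurance: £11,090 × 30% = £3,327.
That would bring total out-of-pocket to £4,117, past the £1,800 cap. The patient is capped at £1,800 − £790 = £1,010 on this claim.
The plan picks up £11,090 − £1,010 = £10,080.

£10,080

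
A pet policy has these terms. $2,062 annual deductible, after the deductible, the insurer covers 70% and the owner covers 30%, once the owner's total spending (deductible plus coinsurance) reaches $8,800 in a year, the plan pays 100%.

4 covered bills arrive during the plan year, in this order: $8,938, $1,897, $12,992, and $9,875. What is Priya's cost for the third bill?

$3,897.60

#1 ($8,938): $2,062 to deductible, leaving $6,876; owner's 30% is $2,062.80. Owner pays $4,124.80; OOP now $4,124.80.
#2 ($1,897): 30% coinsurance on $1,897 = $569.10. Owner pays $569.10; OOP now $4,693.90.
#3 ($12,992): 30% coinsurance on $12,992 = $3,897.60. Cost to owner: $3,897.60. OOP to date $8,591.50.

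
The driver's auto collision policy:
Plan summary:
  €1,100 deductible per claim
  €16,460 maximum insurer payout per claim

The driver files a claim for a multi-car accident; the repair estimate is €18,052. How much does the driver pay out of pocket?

After the deductible, €18,052 − €1,100 = €16,952 remains.
Since €16,952 > €16,460, the payout is capped at €16,460.
The driver bears the rest of the original loss: €18,052 − €16,460 = €1,592.

€1,592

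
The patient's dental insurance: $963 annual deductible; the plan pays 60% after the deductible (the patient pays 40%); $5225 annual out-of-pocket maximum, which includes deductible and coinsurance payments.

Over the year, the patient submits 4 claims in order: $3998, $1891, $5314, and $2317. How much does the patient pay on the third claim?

#1 ($3998): $963 to deductible, leaving $3035; patient's 40% is $1214. Patient owes $2177 (running OOP $2177).
#2 ($1891): deductible met; 40% of $1891 = $756.40. Patient pays $756.40; OOP now $2933.40.
#3 ($5314): deductible met; 40% of $5314 = $2125.60. Cost to patient: $2125.60. OOP to date $5059.

$2125.60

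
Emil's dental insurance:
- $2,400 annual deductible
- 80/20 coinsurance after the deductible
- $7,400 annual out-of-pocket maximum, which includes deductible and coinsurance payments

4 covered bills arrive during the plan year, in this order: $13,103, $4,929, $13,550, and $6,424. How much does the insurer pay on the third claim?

$11,676.40

Claim 1 ($13,103): $2,400 to deductible, leaving $10,703; coinsurance $10,703 × 20% = $2,140.60. Patient owes $4,540.60 (running OOP $4,540.60). Insurer: $13,103 − $4,540.60 = $8,562.40.
Claim 2 ($4,929): deductible already satisfied, so patient's share is 20% × $4,929 = $985.80. Cost to patient: $985.80. OOP to date $5,526.40. Plan pays $4,929 − $985.80 = $3,943.20.
Claim 3 ($13,550): deductible already satisfied, so patient's share is 20% × $13,550 = $2,710. That would push OOP to $8,236.40, over the $7,400 cap, so patient pays $7,400 − $5,526.40 = $1,873.60. Plan pays $13,550 − $1,873.60 = $11,676.40.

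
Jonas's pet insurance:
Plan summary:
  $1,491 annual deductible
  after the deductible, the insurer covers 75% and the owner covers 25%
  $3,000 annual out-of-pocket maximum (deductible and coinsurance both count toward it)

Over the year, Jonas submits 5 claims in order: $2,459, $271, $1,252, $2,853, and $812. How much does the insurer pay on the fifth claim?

Claim 1 ($2,459): deductible takes $1,491, $968 remains; coinsurance $968 × 25% = $242. Owner pays $1,733; OOP now $1,733. Plan pays $2,459 − $1,733 = $726.
Claim 2 ($271): deductible already satisfied, so owner's share is 25% × $271 = $67.75. Cost to owner: $67.75. OOP to date $1,800.75. Plan pays $271 − $67.75 = $203.25.
Claim 3 ($1,252): deductible already satisfied, so owner's share is 25% × $1,252 = $313. Cost to owner: $313. OOP to date $2,113.75. Insurer: $1,252 − $313 = $939.
Claim 4 ($2,853): deductible already satisfied, so owner's share is 25% × $2,853 = $713.25. Owner owes $713.25 (running OOP $2,827). Plan pays $2,853 − $713.25 = $2,139.75.
Claim 5 ($812): 25% coinsurance on $812 = $203. That would push OOP to $3,030, over the $3,000 cap, so owner pays $3,000 − $2,827 = $173. Insurer: $812 − $173 = $639.

$639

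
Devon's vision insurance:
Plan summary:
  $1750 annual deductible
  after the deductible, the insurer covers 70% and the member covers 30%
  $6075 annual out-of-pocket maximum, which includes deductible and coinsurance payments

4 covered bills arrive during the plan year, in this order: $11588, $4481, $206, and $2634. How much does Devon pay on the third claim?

#1 ($11588): $1750 to deductible, leaving $9838; member's 30% is $2951.40. Member owes $4701.40 (running OOP $4701.40).
#2 ($4481): deductible met; 30% of $4481 = $1344.30. Member pays $1344.30; OOP now $6045.70.
#3 ($206): deductible already satisfied, so member's share is 30% × $206 = $61.80. OOP would hit $6107.50 > $6075, so the cap limits the member to $6075 − $6045.70 = $29.30.

$29.30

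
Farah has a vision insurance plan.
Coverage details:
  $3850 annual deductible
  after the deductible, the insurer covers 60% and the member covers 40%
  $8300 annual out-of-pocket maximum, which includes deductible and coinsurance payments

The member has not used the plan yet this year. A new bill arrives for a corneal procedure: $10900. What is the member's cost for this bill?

Nothing has been paid toward the $3850 deductible, so the first $3850 of this charge is applied there.
After the $3850 deductible portion, $10900 − $3850 = $7050 is subject to coinsurance.
40% of $7050 = $2820 falls to the member.
That puts the member's cost at $3850 + $2820 = $6670 before any cap.
Total out-of-pocket so far would be $0 + $6670 = $6670, below the $8300 cap — no reduction.

$6670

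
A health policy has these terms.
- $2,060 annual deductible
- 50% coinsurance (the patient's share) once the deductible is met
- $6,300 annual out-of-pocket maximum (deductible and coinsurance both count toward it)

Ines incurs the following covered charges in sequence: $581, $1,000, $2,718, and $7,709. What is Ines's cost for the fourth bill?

Claim 1 — $581: fully absorbed by the deductible. Cost to patient: $581. OOP to date $581.
Claim 2 — $1,000: all of it applies to the deductible. Cost to patient: $1,000. OOP to date $1,581.
Claim 3 — $2,718: deductible takes $479, $2,239 remains; 50% of $2,239 = $1,119.50. Cost to patient: $1,598.50. OOP to date $3,179.50.
Claim 4 — $7,709: deductible already satisfied, so patient's share is 50% × $7,709 = $3,854.50. Adding that to $3,179.50 gives $7,034, past the $6,300 cap; patient pays only $6,300 − $3,179.50 = $3,120.50.

$3,120.50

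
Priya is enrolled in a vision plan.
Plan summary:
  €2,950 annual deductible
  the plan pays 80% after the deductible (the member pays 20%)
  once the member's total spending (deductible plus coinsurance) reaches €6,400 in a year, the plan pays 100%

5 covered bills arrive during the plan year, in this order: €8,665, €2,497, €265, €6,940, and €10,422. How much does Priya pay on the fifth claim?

€366.60

Claim 1 — €8,665: €2,950 to deductible, leaving €5,715; coinsurance €5,715 × 20% = €1,143. Member pays €4,093; OOP now €4,093.
Claim 2 — €2,497: deductible met; 20% of €2,497 = €499.40. Member pays €499.40; OOP now €4,592.40.
Claim 3 — €265: deductible met; 20% of €265 = €53. Member pays €53; OOP now €4,645.40.
Claim 4 — €6,940: 20% coinsurance on €6,940 = €1,388. Member pays €1,388; OOP now €6,033.40.
Claim 5 — €10,422: 20% coinsurance on €10,422 = €2,084.40. That would push OOP to €8,117.80, over the €6,400 cap, so member pays €6,400 − €6,033.40 = €366.60.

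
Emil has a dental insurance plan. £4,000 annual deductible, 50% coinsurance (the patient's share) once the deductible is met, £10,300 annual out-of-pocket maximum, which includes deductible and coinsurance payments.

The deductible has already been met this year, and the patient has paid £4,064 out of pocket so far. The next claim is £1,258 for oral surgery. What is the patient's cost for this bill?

The deductible is already satisfied, so the full bill goes to coinsurance.
Patient's 50% share of £1,258 is £629.
Year-to-date out-of-pocket becomes £4,064 + £629 = £4,693, still under the £10,300 maximum, so no cap applies.

£629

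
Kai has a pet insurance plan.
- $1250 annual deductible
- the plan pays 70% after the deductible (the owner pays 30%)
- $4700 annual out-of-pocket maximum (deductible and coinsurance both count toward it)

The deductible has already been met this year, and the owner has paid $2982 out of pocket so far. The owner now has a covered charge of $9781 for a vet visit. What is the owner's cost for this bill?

$1718

The deductible is already satisfied, so the full bill goes to coinsurance.
Owner's 30% share of $9781 is $2934.30.
Adding $2934.30 to the $2982 already spent would give $5916.30, which exceeds the $4700 cap; the owner pays just $4700 − $2982 = $1718.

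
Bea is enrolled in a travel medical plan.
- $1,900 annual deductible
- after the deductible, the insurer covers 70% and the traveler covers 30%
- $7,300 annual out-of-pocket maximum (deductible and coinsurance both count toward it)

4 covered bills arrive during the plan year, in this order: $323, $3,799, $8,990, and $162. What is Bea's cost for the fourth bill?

$48.60

Claim 1 — $323: all of it applies to the deductible. Traveler pays $323; OOP now $323.
Claim 2 — $3,799: $1,577 to deductible, leaving $2,222; traveler's 30% is $666.60. Cost to traveler: $2,243.60. OOP to date $2,566.60.
Claim 3 — $8,990: 30% coinsurance on $8,990 = $2,697. Cost to traveler: $2,697. OOP to date $5,263.60.
Claim 4 — $162: 30% coinsurance on $162 = $48.60. Cost to traveler: $48.60. OOP to date $5,312.20.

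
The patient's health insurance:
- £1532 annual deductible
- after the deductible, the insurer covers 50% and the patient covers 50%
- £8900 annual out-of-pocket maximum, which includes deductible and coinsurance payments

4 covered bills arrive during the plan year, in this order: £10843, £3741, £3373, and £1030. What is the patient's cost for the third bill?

Claim 1 (£10843): £1532 to deductible, leaving £9311; 50% of £9311 = £4655.50. Patient owes £6187.50 (running OOP £6187.50).
Claim 2 (£3741): 50% coinsurance on £3741 = £1870.50. Patient owes £1870.50 (running OOP £8058).
Claim 3 (£3373): 50% coinsurance on £3373 = £1686.50. Adding that to £8058 gives £9744.50, past the £8900 cap; patient pays only £8900 − £8058 = £842.

£842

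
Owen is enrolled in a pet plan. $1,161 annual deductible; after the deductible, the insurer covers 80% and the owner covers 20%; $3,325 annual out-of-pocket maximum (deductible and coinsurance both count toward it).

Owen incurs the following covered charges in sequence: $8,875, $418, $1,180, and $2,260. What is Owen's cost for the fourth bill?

$301.60

Claim 1 ($8,875): $1,161 finishes the deductible; $7,714 goes to coinsurance; owner's 20% is $1,542.80. Owner owes $2,703.80 (running OOP $2,703.80).
Claim 2 ($418): 20% coinsurance on $418 = $83.60. Owner owes $83.60 (running OOP $2,787.40).
Claim 3 ($1,180): 20% coinsurance on $1,180 = $236. Owner pays $236; OOP now $3,023.40.
Claim 4 ($2,260): deductible met; 20% of $2,260 = $452. That would push OOP to $3,475.40, over the $3,325 cap, so owner pays $3,325 − $3,023.40 = $301.60.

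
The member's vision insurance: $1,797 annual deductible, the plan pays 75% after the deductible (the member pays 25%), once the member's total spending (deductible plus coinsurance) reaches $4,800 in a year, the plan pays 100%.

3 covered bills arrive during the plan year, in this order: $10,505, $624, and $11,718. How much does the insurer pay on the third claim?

#1 ($10,505): deductible takes $1,797, $8,708 remains; coinsurance $8,708 × 25% = $2,177. Member owes $3,974 (running OOP $3,974). Plan pays $10,505 − $3,974 = $6,531.
#2 ($624): 25% coinsurance on $624 = $156. Cost to member: $156. OOP to date $4,130. Insurer: $624 − $156 = $468.
#3 ($11,718): 25% coinsurance on $11,718 = $2,929.50. Adding that to $4,130 gives $7,059.50, past the $4,800 cap; member pays only $4,800 − $4,130 = $670. Insurer: $11,718 − $670 = $11,048.

$11,048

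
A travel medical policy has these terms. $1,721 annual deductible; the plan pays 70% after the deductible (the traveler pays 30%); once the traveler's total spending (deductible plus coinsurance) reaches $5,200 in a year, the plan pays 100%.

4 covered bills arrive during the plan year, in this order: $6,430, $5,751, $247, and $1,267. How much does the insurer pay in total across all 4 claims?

Claim 1 — $6,430: $1,721 to deductible, leaving $4,709; traveler's 30% is $1,412.70. Cost to traveler: $3,133.70. OOP to date $3,133.70. Plan pays $6,430 − $3,133.70 = $3,296.30.
Claim 2 — $5,751: deductible met; 30% of $5,751 = $1,725.30. Traveler owes $1,725.30 (running OOP $4,859). Insurer: $5,751 − $1,725.30 = $4,025.70.
Claim 3 — $247: deductible met; 30% of $247 = $74.10. Traveler owes $74.10 (running OOP $4,933.10). Plan pays $247 − $74.10 = $172.90.
Claim 4 — $1,267: deductible already satisfied, so traveler's share is 30% × $1,267 = $380.10. Adding that to $4,933.10 gives $5,313.20, past the $5,200 cap; traveler pays only $5,200 − $4,933.10 = $266.90. Plan pays $1,267 − $266.90 = $1,000.10.
Insurer total = bills − traveler's total = $13,695 − $5,200 = $8,495.

$8,495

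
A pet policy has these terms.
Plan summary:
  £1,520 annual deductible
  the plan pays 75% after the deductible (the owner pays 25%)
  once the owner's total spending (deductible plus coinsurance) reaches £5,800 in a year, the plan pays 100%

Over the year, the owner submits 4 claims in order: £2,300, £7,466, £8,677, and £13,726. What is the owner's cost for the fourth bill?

Claim 1 — £2,300: deductible takes £1,520, £780 remains; 25% of £780 = £195. Owner pays £1,715; OOP now £1,715.
Claim 2 — £7,466: deductible already satisfied, so owner's share is 25% × £7,466 = £1,866.50. Cost to owner: £1,866.50. OOP to date £3,581.50.
Claim 3 — £8,677: 25% coinsurance on £8,677 = £2,169.25. Owner pays £2,169.25; OOP now £5,750.75.
Claim 4 — £13,726: deductible met; 25% of £13,726 = £3,431.50. OOP would hit £9,182.25 > £5,800, so the cap limits the owner to £5,800 − £5,750.75 = £49.25.

£49.25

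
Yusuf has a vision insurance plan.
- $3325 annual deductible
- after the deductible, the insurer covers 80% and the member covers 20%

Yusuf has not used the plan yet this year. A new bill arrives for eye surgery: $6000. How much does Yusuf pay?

$3860

Nothing has been paid toward the $3325 deductible, so the first $3325 of this charge is applied there.
That leaves $6000 − $3325 = $2675 for coinsurance.
20% of $2675 = $535 falls to the member.
Member responsibility: $3325 + $535 = $3860.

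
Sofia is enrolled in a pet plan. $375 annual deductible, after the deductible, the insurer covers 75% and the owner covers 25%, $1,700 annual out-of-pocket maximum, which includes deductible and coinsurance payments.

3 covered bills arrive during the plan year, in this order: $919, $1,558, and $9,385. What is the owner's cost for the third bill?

#1 ($919): $375 finishes the deductible; $544 goes to coinsurance; 25% of $544 = $136. Owner owes $511 (running OOP $511).
#2 ($1,558): deductible already satisfied, so owner's share is 25% × $1,558 = $389.50. Owner owes $389.50 (running OOP $900.50).
#3 ($9,385): deductible met; 25% of $9,385 = $2,346.25. OOP would hit $3,246.75 > $1,700, so the cap limits the owner to $1,700 − $900.50 = $799.50.

$799.50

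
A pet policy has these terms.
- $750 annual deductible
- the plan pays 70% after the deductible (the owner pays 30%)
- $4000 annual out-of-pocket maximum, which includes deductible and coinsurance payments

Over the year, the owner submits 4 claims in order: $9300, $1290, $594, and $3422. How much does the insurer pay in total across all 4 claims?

#1 ($9300): $750 to deductible, leaving $8550; coinsurance $8550 × 30% = $2565. Owner owes $3315 (running OOP $3315). Insurer: $9300 − $3315 = $5985.
#2 ($1290): deductible already satisfied, so owner's share is 30% × $1290 = $387. Owner owes $387 (running OOP $3702). Insurer: $1290 − $387 = $903.
#3 ($594): 30% coinsurance on $594 = $178.20. Cost to owner: $178.20. OOP to date $3880.20. Plan pays $594 − $178.20 = $415.80.
#4 ($3422): deductible already satisfied, so owner's share is 30% × $3422 = $1026.60. OOP would hit $4906.80 > $4000, so the cap limits the owner to $4000 − $3880.20 = $119.80. Plan pays $3422 − $119.80 = $3302.20.
Insurer total: $5985 + $903 + $415.80 + $3302.20 = $10606.

$10606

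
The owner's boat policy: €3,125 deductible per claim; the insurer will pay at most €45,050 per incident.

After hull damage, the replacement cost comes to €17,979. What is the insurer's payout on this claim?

Subtract the deductible: €17,979 − €3,125 = €14,854.
€14,854 is within the €45,050 limit, so the insurer pays €14,854.

€14,854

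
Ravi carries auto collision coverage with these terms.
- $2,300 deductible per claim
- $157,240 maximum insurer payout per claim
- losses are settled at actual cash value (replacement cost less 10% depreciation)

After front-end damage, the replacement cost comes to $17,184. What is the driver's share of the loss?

At 10% depreciation, ACV = $17,184 − $1,718.40 = $15,465.60.
Subtract the deductible: $15,465.60 − $2,300 = $13,165.60.
That's under the $157,240 cap, so the insurer reimburses the full $13,165.60.
Out of pocket: $17,184 − $13,165.60 = $4,018.40.

$4,018.40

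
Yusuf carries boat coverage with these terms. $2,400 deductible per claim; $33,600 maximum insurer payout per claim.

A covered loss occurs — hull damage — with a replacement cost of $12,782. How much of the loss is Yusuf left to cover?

$2,400

Less the $2,400 deductible: $12,782 − $2,400 = $10,382.
$10,382 ≤ $33,600, so the limit doesn't bind; insurer pays $10,382.
Out of pocket: $12,782 − $10,382 = $2,400.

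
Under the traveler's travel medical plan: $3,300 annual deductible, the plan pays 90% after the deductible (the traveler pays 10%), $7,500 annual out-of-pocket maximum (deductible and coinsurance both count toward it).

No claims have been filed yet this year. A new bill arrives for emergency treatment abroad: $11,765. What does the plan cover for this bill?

$7,618.50

The full $3,300 deductible is still open; $3,300 of this bill applies to it.
After the $3,300 deductible portion, $11,765 − $3,300 = $8,465 is subject to coinsurance.
10% of $8,465 = $846.50 falls to the traveler.
So the traveler owes $3,300 + $846.50 = $4,146.50 before any cap.
Cumulative spending $0 + $4,146.50 = $4,146.50 stays under the $7,500 maximum.
Insurer pays the balance: $11,765 − $4,146.50 = $7,618.50.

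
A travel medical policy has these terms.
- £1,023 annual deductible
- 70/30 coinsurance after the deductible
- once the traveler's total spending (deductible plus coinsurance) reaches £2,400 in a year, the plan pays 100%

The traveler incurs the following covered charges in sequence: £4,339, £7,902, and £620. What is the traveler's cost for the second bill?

Claim 1 (£4,339): £1,023 to deductible, leaving £3,316; coinsurance £3,316 × 30% = £994.80. Traveler pays £2,017.80; OOP now £2,017.80.
Claim 2 (£7,902): deductible already satisfied, so traveler's share is 30% × £7,902 = £2,370.60. That would push OOP to £4,388.40, over the £2,400 cap, so traveler pays £2,400 − £2,017.80 = £382.20.

£382.20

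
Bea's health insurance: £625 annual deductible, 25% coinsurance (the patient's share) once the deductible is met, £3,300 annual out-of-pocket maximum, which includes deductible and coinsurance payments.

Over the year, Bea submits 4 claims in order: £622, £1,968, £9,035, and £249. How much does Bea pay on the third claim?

Claim 1 — £622: all of it applies to the deductible. Patient owes £622 (running OOP £622).
Claim 2 — £1,968: deductible takes £3, £1,965 remains; 25% of £1,965 = £491.25. Patient pays £494.25; OOP now £1,116.25.
Claim 3 — £9,035: deductible already satisfied, so patient's share is 25% × £9,035 = £2,258.75. Adding that to £1,116.25 gives £3,375, past the £3,300 cap; patient pays only £3,300 − £1,116.25 = £2,183.75.

£2,183.75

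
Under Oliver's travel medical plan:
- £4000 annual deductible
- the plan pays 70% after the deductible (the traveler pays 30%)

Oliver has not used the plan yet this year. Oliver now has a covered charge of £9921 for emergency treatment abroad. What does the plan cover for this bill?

Nothing has been paid toward the £4000 deductible, so the first £4000 of this charge is applied there.
After the £4000 deductible portion, £9921 − £4000 = £5921 is subject to coinsurance.
Traveler's 30% share of £5921 is £1776.30.
That puts the traveler's cost at £4000 + £1776.30 = £5776.30.
Insurer pays the balance: £9921 − £5776.30 = £4144.70.

£4144.70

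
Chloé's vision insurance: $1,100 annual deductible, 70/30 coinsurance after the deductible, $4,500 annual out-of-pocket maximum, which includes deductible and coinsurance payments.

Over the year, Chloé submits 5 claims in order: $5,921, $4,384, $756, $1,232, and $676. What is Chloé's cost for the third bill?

$226.80

Bill 1, $5,921: $1,100 finishes the deductible; $4,821 goes to coinsurance; 30% of $4,821 = $1,446.30. Member owes $2,546.30 (running OOP $2,546.30).
Bill 2, $4,384: deductible already satisfied, so member's share is 30% × $4,384 = $1,315.20. Cost to member: $1,315.20. OOP to date $3,861.50.
Bill 3, $756: deductible already satisfied, so member's share is 30% × $756 = $226.80. Cost to member: $226.80. OOP to date $4,088.30.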